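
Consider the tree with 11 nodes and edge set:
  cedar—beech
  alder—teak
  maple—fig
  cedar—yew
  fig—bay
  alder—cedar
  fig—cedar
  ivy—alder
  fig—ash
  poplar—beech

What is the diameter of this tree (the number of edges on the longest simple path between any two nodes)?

4

Starting from ash, a farthest node is poplar at distance 4.
One longest path: ash–fig–cedar–beech–poplar.
So the diameter is 4.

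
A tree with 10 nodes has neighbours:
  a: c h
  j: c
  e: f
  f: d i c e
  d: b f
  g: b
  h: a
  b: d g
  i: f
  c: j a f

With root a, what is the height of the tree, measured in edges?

g sits deepest: a–c–f–d–b–g — 5 edges from the root.

5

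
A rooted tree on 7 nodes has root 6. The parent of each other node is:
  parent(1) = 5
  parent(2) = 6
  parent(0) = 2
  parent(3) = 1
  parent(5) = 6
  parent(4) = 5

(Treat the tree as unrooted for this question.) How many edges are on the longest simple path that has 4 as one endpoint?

The node farthest from 4 is 0, via 4–5–6–2–0 — 4 edges.

4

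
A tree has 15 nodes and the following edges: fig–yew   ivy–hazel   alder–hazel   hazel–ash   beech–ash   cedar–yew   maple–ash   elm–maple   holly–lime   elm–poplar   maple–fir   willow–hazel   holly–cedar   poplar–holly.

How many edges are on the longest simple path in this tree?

BFS from fig reaches willow last, at distance 9; BFS from willow confirms no node is farther.
Path: fig - yew - cedar - holly - poplar - elm - maple - ash - hazel - willow.

9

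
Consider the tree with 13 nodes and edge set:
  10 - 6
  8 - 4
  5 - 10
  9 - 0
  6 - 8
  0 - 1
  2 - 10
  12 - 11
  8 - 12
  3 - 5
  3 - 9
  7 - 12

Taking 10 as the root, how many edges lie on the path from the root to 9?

3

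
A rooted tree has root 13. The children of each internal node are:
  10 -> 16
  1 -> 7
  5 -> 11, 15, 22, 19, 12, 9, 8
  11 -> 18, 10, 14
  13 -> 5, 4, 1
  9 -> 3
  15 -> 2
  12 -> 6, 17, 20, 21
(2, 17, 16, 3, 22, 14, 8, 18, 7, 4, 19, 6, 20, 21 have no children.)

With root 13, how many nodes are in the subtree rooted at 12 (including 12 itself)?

5

Descendants of 12 (including itself): 12, 6, 17, 20, 21. That's 5.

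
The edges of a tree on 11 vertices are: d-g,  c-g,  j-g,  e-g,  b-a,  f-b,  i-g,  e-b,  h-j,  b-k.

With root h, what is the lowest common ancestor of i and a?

Path i→root: i g j h; path a→root: a b e g j h.
First common node: g.

g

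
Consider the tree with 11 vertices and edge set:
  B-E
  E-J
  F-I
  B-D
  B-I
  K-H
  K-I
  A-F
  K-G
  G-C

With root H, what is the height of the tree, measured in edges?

5

A deepest node is J, reached by H – K – I – B – E – J.
That path has 5 edges, so the height is 5.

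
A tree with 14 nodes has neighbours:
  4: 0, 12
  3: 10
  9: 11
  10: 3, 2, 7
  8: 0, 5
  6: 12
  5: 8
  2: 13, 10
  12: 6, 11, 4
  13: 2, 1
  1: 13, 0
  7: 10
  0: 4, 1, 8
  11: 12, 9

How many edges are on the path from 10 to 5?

The path is 10 - 2 - 13 - 1 - 0 - 8 - 5, which has 6 edges.

6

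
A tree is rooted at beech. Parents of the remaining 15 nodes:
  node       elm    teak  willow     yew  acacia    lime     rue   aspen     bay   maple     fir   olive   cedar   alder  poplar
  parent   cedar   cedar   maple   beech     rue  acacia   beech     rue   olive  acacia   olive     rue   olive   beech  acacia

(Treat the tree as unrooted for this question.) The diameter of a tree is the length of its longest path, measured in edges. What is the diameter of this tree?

6

BFS from teak reaches willow last, at distance 6; BFS from willow confirms no node is farther.
Path: teak - cedar - olive - rue - acacia - maple - willow.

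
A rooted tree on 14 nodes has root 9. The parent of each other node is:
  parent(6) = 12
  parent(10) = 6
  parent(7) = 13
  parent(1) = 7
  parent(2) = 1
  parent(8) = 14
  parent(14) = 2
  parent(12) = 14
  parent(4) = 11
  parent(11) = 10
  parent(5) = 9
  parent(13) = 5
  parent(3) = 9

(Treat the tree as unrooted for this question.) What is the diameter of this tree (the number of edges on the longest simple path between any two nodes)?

Starting from 4, a farthest node is 3 at distance 12.
One longest path: 4–11–10–6–12–14–2–1–7–13–5–9–3.
So the diameter is 12.

12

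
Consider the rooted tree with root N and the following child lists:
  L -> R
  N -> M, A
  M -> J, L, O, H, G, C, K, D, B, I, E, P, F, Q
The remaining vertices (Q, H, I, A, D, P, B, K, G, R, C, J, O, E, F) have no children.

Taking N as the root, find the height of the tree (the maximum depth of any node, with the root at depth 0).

3

R sits deepest: N → M → L → R — 3 edges from the root.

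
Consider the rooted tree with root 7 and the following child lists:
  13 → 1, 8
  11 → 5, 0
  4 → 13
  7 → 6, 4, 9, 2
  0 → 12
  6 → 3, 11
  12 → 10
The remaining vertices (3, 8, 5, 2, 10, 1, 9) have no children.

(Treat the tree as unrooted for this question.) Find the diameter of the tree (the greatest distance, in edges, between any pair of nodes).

8

Starting from 10, a farthest node is 8 at distance 8.
One longest path: 10 - 12 - 0 - 11 - 6 - 7 - 4 - 13 - 8.
So the diameter is 8.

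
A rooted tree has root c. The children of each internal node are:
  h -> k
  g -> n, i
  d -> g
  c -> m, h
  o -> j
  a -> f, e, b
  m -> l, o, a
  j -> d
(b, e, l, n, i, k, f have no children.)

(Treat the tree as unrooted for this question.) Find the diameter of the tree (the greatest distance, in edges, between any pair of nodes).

Starting from i, a farthest node is k at distance 8.
One longest path: i - g - d - j - o - m - c - h - k.
So the diameter is 8.

8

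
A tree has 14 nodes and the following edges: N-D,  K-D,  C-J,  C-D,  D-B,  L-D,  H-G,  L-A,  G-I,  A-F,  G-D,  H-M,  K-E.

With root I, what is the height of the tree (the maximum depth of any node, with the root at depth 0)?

A deepest node is F, reached by I – G – D – L – A – F.
That path has 5 edges, so the height is 5.

5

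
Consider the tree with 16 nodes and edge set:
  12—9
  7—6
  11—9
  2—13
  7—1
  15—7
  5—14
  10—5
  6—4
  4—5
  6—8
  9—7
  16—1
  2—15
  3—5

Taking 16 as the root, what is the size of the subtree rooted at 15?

3

The subtree rooted at 15 contains: 15, 2, 13 — 3 nodes.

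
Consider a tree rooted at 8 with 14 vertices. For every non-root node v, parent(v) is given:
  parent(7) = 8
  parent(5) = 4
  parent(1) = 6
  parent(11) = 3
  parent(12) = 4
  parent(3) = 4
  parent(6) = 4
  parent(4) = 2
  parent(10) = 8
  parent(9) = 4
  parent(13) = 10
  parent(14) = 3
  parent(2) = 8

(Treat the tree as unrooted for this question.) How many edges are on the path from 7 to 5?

4

7 - 8 - 2 - 4 - 5: 4 edges.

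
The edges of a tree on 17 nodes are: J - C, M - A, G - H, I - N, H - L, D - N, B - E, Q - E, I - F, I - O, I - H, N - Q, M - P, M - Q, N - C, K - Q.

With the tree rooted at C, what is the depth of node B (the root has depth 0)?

Climbing from B to the root: B → E → Q → N → C. That's 4 steps.

4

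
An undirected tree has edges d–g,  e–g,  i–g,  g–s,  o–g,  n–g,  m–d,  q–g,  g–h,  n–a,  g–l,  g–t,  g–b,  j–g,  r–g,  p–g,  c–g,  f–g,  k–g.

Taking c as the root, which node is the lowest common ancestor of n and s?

g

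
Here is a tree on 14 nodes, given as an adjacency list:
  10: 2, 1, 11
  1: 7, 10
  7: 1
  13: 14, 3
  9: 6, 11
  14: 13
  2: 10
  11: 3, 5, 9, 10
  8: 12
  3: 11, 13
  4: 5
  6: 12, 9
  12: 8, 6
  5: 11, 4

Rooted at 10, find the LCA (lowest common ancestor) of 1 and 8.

1's ancestor chain is 1, 10 and 8's is 8, 12, 6, 9, 11, 10; they first meet at 10.

10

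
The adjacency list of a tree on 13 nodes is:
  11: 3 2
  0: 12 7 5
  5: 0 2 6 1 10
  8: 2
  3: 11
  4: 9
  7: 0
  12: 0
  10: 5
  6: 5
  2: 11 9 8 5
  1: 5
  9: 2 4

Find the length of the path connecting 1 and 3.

4

1 – 5 – 2 – 11 – 3: 4 edges.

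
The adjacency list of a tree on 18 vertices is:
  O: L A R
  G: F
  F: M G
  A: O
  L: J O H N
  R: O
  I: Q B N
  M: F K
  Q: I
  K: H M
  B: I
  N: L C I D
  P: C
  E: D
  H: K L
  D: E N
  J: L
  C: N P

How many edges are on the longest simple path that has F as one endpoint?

The node farthest from F is Q (B, P, E also at distance 7), via F–M–K–H–L–N–I–Q — 7 edges.

7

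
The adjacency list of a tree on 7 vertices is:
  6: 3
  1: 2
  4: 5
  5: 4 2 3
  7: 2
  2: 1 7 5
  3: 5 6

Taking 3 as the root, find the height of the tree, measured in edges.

1 sits deepest: 3 → 5 → 2 → 1 — 3 edges from the root.

3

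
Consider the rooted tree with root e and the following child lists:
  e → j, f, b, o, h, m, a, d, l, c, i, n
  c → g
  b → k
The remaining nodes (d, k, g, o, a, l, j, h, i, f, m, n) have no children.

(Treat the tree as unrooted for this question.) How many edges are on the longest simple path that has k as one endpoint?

4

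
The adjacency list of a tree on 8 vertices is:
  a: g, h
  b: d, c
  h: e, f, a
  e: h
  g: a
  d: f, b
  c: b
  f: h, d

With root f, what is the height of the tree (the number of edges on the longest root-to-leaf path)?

The longest root-to-leaf path is f – h – a – g (3 edges).

3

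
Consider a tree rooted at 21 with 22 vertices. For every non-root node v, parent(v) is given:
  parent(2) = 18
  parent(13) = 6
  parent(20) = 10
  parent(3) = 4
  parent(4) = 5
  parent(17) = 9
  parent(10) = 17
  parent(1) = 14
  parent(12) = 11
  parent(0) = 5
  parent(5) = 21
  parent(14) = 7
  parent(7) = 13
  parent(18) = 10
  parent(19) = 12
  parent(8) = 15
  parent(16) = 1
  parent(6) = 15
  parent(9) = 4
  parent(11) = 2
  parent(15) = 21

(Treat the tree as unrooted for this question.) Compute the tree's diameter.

Starting from 16, a farthest node is 19 at distance 17.
One longest path: 16–1–14–7–13–6–15–21–5–4–9–17–10–18–2–11–12–19.
So the diameter is 17.

17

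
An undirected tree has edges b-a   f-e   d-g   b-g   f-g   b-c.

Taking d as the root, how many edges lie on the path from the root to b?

2

Climbing from b to the root: b – g – d. That's 2 steps.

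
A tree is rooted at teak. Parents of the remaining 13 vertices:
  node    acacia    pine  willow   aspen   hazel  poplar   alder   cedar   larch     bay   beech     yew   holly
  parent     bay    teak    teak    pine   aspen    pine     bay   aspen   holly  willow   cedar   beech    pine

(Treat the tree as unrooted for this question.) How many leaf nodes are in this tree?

6

The leaves are acacia, alder, hazel, larch, poplar, yew.
That is 6 leaves.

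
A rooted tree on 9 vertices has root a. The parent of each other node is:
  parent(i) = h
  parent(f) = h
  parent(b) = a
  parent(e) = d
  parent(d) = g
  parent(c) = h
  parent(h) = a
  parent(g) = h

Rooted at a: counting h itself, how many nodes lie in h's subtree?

h's subtree: {h, f, g, i, c, d, e}, size 7.

7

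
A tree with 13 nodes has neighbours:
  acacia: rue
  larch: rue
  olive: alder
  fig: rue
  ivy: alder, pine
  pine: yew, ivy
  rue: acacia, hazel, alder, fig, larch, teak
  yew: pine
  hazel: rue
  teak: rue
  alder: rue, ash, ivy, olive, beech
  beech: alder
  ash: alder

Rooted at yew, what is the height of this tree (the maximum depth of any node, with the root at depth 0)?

The longest root-to-leaf path is yew-pine-ivy-alder-rue-fig (5 edges).

5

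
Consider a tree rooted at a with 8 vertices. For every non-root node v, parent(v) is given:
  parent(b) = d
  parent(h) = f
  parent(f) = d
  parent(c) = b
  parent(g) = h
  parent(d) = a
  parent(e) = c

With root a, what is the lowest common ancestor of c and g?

d

Path c→root: c b d a; path g→root: g h f d a.
First common node: d.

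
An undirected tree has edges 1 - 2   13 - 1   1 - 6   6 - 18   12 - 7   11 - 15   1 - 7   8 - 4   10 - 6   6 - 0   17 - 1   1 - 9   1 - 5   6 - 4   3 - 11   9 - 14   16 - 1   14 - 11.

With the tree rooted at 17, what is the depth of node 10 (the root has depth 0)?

3

Climbing from 10 to the root: 10–6–1–17. That's 3 steps.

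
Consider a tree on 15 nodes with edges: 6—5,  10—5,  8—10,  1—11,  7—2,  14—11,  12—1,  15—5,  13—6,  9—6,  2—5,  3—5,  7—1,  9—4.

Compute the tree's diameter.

8

A longest path is 14–11–1–7–2–5–6–9–4, with 8 edges.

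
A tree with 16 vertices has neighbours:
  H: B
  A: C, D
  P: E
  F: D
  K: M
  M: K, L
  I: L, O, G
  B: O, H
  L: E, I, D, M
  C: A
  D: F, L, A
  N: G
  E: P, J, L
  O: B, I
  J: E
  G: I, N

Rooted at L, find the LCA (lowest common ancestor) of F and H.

F's ancestor chain is F, D, L and H's is H, B, O, I, L; they first meet at L.

L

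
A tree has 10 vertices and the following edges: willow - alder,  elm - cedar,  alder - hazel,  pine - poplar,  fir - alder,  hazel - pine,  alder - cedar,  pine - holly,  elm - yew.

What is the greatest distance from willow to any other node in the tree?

4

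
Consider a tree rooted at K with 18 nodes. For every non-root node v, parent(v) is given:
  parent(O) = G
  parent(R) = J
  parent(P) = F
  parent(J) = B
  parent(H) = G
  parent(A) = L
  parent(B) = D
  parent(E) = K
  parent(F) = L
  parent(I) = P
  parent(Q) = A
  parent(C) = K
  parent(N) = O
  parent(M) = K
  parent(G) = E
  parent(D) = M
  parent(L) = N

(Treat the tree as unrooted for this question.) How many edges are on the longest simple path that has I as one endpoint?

A farthest node from I is R.
The path I–P–F–L–N–O–G–E–K–M–D–B–J–R has 13 edges.

13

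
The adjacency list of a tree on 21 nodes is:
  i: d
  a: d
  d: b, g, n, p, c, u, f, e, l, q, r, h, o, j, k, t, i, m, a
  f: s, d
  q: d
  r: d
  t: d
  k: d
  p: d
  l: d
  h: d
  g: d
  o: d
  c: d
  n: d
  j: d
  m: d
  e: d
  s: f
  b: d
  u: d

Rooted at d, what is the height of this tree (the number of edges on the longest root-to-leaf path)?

2

The longest root-to-leaf path is d-f-s (2 edges).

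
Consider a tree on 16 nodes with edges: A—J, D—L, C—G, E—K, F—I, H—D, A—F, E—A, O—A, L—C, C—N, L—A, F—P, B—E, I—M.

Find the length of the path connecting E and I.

3

E – A – F – I: 3 edges.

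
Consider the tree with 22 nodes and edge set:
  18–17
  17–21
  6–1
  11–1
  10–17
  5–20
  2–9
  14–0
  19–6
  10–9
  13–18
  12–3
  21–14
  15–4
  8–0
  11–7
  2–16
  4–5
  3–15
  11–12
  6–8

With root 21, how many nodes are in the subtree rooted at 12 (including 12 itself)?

6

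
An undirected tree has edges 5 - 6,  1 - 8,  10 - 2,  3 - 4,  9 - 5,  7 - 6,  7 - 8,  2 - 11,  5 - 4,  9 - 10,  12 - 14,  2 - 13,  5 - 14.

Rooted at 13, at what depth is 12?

6

Path from 13 to 12: 13 → 2 → 10 → 9 → 5 → 14 → 12, which has 6 edges.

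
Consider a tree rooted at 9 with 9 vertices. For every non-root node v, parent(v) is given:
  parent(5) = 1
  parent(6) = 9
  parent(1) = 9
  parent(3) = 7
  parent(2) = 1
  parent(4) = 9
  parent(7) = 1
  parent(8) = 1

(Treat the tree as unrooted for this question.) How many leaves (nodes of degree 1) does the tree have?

6

Degree-1 nodes: 2, 3, 4, 5, 6, 8 — 6 of them.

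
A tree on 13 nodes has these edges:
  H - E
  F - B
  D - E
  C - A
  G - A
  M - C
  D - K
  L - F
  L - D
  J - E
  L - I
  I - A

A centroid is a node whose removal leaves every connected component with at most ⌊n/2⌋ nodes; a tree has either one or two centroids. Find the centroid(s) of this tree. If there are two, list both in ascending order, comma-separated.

If L is removed the pieces have sizes 5, 5, 2, all ≤ ⌊13/2⌋ = 6.
Every other node leaves some component of size > 6, so the centroid is unique.

L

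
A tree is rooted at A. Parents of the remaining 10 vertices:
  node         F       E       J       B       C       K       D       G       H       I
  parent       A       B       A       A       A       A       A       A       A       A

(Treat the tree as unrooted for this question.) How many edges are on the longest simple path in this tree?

3

A longest path is E–B–A–C, with 3 edges.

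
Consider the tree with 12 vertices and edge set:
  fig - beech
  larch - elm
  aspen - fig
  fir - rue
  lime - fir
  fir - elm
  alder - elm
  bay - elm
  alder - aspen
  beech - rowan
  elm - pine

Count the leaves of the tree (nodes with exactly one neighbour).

6

Exactly 6 nodes have a single neighbour: bay, larch, lime, pine, rowan, rue.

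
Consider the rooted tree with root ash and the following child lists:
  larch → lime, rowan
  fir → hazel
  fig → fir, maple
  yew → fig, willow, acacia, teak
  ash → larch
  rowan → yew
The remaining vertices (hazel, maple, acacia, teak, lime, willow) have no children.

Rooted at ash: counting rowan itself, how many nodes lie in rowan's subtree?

9

rowan's subtree: {rowan, yew, fig, teak, willow, acacia, fir, maple, hazel}, size 9.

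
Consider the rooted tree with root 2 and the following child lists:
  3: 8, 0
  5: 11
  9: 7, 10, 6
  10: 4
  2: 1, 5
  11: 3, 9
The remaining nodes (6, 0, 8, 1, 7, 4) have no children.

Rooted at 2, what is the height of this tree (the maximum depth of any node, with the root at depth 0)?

5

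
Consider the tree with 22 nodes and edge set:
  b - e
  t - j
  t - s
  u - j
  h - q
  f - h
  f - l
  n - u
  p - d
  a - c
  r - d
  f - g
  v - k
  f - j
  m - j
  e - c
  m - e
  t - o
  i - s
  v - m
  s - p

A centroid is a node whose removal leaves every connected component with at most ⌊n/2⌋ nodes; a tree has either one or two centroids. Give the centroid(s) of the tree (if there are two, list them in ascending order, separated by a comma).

j

Delete j: the remaining components have sizes 7, 7, 5, 2. Max 7 ≤ 11, so j is a centroid.
Every other node leaves some component of size > 11, so the centroid is unique.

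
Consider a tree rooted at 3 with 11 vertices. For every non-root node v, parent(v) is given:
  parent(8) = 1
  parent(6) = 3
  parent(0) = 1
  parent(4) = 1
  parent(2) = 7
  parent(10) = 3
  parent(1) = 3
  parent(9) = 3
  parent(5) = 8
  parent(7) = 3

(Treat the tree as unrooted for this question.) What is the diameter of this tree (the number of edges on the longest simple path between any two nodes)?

Starting from 5, a farthest node is 2 at distance 5.
One longest path: 5-8-1-3-7-2.
So the diameter is 5.

5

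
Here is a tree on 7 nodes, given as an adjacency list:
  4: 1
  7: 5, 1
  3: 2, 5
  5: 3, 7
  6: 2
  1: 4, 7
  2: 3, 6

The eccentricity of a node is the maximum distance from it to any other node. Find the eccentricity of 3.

4

A farthest node from 3 is 4.
The path 3 – 5 – 7 – 1 – 4 has 4 edges.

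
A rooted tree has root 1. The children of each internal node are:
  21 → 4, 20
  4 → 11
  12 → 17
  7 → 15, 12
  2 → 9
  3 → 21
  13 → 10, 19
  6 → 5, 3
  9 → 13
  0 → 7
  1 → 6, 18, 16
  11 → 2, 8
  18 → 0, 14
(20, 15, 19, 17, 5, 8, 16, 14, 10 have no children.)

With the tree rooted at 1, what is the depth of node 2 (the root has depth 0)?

Path from 1 to 2: 1 → 6 → 3 → 21 → 4 → 11 → 2, which has 6 edges.

6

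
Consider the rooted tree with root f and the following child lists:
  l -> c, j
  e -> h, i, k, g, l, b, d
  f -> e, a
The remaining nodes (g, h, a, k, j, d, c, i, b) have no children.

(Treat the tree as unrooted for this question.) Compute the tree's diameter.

4

BFS from a reaches c last, at distance 4; BFS from c confirms no node is farther.
Path: a-f-e-l-c.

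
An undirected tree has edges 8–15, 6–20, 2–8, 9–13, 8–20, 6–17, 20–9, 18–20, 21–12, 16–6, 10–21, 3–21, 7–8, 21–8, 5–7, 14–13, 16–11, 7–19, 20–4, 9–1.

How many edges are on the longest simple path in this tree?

6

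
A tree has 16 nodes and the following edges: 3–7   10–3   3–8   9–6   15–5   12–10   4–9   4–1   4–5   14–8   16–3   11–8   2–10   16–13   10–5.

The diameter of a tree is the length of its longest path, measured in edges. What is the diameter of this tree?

7

A longest path is 6 – 9 – 4 – 5 – 10 – 3 – 8 – 11, with 7 edges.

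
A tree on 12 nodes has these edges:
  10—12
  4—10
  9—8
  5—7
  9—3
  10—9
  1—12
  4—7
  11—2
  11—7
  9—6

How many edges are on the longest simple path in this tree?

A longest path is 2 - 11 - 7 - 4 - 10 - 9 - 6, with 6 edges.

6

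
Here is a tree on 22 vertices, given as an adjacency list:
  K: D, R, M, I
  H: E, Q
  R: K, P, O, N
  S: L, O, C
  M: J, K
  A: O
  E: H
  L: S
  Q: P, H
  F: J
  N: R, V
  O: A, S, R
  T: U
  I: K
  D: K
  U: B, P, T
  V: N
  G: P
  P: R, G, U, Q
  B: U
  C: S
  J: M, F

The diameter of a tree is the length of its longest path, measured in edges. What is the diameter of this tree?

8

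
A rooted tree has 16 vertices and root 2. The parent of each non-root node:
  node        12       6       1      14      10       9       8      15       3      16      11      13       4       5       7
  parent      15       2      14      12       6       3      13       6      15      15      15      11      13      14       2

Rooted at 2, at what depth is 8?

5

2 → 6 → 15 → 11 → 13 → 8 — 5 edges.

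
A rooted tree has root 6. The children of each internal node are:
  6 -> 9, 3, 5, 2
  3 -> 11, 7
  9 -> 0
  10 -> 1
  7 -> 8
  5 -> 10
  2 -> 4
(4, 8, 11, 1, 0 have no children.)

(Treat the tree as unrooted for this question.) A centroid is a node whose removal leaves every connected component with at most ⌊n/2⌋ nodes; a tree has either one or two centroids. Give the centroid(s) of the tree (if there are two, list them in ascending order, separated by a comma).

6

Delete 6: the remaining components have sizes 4, 3, 2, 2. Max 4 ≤ 6, so 6 is a centroid.
No neighbour of 6 does as well, so 6 is the unique centroid.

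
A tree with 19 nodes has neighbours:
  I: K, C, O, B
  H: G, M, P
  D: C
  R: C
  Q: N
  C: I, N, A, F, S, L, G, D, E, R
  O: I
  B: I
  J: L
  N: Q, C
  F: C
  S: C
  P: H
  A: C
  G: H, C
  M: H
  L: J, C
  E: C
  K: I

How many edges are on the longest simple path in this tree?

5

Starting from P, a farthest node is K at distance 5.
One longest path: P-H-G-C-I-K.
So the diameter is 5.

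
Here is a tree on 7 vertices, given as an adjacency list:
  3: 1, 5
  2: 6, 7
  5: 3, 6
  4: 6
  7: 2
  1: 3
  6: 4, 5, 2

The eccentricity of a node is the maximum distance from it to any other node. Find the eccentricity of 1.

5

Distances from 1 peak at 5, attained at 7.
1 – 3 – 5 – 6 – 2 – 7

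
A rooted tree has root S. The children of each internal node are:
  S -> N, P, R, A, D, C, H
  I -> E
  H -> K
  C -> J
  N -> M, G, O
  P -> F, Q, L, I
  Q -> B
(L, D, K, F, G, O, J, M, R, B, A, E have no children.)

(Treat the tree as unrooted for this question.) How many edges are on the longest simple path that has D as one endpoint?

4

The node farthest from D is E (B also at distance 4), via D–S–P–I–E — 4 edges.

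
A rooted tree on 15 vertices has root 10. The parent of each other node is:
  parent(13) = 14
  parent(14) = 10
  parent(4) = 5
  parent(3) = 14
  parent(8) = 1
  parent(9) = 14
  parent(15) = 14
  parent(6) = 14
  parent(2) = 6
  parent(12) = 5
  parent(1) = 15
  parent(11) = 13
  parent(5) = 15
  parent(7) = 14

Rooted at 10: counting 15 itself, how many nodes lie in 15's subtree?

15's subtree: {15, 5, 1, 4, 12, 8}, size 6.

6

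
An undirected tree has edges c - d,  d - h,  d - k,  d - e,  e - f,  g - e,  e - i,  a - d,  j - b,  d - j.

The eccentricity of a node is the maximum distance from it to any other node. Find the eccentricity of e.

3

Distances from e peak at 3, attained at b.
e–d–j–b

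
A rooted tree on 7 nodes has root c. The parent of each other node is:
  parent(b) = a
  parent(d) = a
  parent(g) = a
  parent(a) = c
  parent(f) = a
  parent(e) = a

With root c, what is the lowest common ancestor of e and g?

a

Ancestors of e (toward the root): e, a, c.
Ancestors of g: g, a, c.
The deepest node appearing in both lists is a.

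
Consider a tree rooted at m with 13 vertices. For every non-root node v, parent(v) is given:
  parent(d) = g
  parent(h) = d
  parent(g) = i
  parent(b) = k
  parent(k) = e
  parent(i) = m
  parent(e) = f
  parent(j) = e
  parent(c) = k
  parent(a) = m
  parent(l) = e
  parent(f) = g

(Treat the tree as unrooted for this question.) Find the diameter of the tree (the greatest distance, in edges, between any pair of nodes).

Starting from a, a farthest node is b at distance 7.
One longest path: a-m-i-g-f-e-k-b.
So the diameter is 7.

7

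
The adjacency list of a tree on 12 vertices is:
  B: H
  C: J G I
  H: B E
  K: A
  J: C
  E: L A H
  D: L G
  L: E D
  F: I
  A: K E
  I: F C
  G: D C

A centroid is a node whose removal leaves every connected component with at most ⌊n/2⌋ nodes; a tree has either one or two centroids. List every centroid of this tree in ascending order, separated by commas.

D, L

Delete L: the remaining components have sizes 6, 5. Max 6 ≤ 6, so L is a centroid.
D is adjacent to L and is also a centroid (the largest component after removing it is likewise 6).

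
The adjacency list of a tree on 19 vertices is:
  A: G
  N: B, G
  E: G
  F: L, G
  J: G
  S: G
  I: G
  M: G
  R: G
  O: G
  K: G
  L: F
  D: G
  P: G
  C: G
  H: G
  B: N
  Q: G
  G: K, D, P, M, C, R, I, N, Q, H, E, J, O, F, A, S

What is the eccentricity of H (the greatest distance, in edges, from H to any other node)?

3

The node farthest from H is L (B also at distance 3), via H-G-F-L — 3 edges.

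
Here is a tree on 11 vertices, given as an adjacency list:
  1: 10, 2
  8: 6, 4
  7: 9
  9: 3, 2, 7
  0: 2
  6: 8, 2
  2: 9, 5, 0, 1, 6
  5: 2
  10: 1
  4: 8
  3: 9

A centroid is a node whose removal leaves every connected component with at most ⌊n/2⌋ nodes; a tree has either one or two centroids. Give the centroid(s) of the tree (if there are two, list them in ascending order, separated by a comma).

2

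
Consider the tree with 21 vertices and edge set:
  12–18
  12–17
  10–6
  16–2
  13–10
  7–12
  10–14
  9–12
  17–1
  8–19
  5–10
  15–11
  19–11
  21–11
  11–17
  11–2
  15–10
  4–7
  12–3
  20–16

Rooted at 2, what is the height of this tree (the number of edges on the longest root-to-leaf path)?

5

The longest root-to-leaf path is 2–11–17–12–7–4 (5 edges).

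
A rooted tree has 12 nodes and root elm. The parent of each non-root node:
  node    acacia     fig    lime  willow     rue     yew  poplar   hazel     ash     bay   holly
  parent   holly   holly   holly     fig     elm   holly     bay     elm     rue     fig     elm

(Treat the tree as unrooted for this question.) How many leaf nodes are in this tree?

Degree-1 nodes: acacia, ash, hazel, lime, poplar, willow, yew — 7 of them.

7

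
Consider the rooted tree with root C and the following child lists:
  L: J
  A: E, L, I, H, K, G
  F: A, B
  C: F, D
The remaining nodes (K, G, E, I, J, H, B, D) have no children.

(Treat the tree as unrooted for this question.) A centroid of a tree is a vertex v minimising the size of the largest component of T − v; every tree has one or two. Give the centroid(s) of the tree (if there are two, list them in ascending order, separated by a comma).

Delete A: the remaining components have sizes 4, 2, 1, 1, 1, 1, 1. Max 4 ≤ 6, so A is a centroid.
No neighbour of A does as well, so A is the unique centroid.

A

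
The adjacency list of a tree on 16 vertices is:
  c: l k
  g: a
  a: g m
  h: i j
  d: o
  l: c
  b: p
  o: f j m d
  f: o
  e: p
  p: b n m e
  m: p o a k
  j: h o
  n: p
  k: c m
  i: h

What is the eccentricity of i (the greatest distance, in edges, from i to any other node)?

7

Distances from i peak at 7, attained at l.
i–h–j–o–m–k–c–l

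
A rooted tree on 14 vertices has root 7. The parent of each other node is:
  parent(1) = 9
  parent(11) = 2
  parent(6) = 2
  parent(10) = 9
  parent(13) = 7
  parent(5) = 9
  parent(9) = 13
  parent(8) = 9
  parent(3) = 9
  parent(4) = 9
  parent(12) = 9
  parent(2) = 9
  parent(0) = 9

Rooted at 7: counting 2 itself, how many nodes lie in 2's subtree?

2's subtree: {2, 11, 6}, size 3.

3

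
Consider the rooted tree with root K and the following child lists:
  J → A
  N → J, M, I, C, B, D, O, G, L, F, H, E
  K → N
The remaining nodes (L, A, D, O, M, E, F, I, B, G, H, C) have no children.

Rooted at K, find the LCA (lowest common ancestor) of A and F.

N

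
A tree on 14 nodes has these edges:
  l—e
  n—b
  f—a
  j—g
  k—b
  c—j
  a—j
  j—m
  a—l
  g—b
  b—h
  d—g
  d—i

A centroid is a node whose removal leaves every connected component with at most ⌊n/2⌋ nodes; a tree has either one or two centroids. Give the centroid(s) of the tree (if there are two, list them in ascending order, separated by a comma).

g, j

Removing g splits the tree into components of sizes 7, 4, 2; the largest is 7 ≤ ⌊14/2⌋ = 7.
j is adjacent to g and is also a centroid (the largest component after removing it is likewise 7).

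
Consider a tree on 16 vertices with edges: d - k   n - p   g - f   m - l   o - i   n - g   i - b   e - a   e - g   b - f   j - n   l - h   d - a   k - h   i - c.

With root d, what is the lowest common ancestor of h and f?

d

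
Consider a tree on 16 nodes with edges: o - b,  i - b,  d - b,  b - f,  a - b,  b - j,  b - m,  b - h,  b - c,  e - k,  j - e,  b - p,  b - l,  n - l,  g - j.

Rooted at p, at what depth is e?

3

Climbing from e to the root: e–j–b–p. That's 3 steps.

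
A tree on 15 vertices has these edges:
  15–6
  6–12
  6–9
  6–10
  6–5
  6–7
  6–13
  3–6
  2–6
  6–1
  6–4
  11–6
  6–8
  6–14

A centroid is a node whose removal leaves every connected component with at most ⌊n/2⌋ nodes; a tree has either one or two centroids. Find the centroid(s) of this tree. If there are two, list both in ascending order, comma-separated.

6

Removing 6 splits the tree into components of sizes 1, 1, 1, 1, 1, 1, 1, 1, 1, 1, 1, 1, 1, 1; the largest is 1 ≤ ⌊15/2⌋ = 7.
Every other node leaves some component of size > 7, so the centroid is unique.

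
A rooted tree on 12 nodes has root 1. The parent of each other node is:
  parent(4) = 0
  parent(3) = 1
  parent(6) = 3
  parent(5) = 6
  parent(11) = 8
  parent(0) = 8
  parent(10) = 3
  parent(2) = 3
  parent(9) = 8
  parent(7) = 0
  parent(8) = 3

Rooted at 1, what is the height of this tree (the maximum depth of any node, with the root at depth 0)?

A deepest node is 4, reached by 1-3-8-0-4.
That path has 4 edges, so the height is 4.

4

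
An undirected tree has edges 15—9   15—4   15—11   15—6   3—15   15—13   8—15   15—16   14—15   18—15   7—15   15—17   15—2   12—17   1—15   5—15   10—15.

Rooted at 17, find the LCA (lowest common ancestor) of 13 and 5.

Ancestors of 13 (toward the root): 13, 15, 17.
Ancestors of 5: 5, 15, 17.
The deepest node appearing in both lists is 15.

15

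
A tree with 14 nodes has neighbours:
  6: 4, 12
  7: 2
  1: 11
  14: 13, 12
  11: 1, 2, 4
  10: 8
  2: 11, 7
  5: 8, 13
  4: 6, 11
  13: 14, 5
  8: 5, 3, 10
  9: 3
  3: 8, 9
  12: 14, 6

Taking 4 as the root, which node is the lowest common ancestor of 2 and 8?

Path 2→root: 2 11 4; path 8→root: 8 5 13 14 12 6 4.
First common node: 4.

4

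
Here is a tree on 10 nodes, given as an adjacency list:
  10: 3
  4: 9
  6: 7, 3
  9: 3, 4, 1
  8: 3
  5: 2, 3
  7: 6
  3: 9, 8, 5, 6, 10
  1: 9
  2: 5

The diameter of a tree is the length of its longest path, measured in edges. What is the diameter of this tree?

A longest path is 7–6–3–9–4, with 4 edges.

4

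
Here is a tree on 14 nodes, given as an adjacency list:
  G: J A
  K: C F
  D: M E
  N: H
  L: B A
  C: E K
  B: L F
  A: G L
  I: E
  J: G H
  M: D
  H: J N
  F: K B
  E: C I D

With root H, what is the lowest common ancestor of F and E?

Path F→root: F B L A G J H; path E→root: E C K F B L A G J H.
First common node: F.

F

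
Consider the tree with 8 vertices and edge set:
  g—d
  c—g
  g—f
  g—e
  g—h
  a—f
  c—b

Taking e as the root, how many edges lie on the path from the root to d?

2

e → g → d — 2 edges.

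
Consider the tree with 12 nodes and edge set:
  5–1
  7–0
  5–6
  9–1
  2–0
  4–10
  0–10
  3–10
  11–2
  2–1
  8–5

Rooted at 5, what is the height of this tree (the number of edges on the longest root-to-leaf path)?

A deepest node is 3, reached by 5-1-2-0-10-3.
That path has 5 edges, so the height is 5.

5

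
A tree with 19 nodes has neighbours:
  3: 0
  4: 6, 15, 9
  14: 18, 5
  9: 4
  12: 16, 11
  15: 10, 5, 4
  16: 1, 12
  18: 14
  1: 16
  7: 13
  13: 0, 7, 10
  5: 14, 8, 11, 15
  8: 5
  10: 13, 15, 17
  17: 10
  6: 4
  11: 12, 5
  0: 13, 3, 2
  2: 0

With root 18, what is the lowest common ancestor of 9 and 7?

Path 9→root: 9 4 15 5 14 18; path 7→root: 7 13 10 15 5 14 18.
First common node: 15.

15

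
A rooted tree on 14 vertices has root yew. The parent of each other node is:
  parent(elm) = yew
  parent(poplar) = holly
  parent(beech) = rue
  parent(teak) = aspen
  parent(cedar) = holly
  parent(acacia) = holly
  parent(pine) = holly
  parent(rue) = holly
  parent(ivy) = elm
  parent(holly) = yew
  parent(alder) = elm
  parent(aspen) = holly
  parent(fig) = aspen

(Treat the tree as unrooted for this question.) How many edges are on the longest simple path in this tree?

5

BFS from beech reaches ivy last, at distance 5; BFS from ivy confirms no node is farther.
Path: beech - rue - holly - yew - elm - ivy.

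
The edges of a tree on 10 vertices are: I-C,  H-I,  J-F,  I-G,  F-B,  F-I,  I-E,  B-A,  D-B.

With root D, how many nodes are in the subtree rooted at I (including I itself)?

The subtree rooted at I contains: I, H, E, G, C — 5 nodes.

5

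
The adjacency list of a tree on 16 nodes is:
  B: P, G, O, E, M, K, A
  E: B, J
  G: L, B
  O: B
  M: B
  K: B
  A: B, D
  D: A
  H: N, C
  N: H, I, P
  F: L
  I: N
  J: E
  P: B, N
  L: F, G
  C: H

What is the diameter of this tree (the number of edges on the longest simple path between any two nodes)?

7

BFS from C reaches F last, at distance 7; BFS from F confirms no node is farther.
Path: C - H - N - P - B - G - L - F.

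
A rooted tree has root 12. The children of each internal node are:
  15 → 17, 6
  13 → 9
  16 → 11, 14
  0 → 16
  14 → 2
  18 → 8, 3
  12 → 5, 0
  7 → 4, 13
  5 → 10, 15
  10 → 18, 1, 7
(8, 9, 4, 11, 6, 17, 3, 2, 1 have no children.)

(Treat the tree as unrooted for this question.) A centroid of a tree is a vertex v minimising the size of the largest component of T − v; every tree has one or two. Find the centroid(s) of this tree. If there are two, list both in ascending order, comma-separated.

Removing 5 splits the tree into components of sizes 9, 6, 3; the largest is 9 ≤ ⌊19/2⌋ = 9.
Every other node leaves some component of size > 9, so the centroid is unique.

5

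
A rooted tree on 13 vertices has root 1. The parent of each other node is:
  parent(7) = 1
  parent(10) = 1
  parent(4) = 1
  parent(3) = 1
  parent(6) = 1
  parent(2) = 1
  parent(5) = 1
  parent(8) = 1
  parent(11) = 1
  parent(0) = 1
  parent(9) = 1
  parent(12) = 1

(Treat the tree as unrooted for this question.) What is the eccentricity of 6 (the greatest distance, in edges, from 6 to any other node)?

The node farthest from 6 is 5 (9, 8, 7, 2, 11, 10, 3, 12, 4, 0 also at distance 2), via 6–1–5 — 2 edges.

2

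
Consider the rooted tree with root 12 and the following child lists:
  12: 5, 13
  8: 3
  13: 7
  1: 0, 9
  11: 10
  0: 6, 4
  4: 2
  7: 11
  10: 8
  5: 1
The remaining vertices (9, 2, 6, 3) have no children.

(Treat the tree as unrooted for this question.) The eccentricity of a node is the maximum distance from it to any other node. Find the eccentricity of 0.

Distances from 0 peak at 9, attained at 3.
0-1-5-12-13-7-11-10-8-3

9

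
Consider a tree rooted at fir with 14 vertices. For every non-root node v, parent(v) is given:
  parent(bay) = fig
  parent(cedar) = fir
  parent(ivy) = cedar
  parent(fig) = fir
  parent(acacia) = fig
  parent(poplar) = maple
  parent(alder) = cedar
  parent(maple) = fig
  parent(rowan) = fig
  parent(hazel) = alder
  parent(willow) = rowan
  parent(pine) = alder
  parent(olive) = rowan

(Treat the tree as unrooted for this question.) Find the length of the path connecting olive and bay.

3

olive–rowan–fig–bay: 3 edges.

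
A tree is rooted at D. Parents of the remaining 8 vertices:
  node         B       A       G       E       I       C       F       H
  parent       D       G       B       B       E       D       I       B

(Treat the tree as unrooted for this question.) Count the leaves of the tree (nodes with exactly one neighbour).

The leaves are A, C, F, H.
That is 4 leaves.

4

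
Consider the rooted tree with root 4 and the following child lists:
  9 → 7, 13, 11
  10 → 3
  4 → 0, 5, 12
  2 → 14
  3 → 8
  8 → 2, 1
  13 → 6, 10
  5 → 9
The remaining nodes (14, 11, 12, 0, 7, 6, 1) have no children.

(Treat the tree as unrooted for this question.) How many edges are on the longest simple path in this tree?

9

BFS from 14 reaches 12 last, at distance 9; BFS from 12 confirms no node is farther.
Path: 14 - 2 - 8 - 3 - 10 - 13 - 9 - 5 - 4 - 12.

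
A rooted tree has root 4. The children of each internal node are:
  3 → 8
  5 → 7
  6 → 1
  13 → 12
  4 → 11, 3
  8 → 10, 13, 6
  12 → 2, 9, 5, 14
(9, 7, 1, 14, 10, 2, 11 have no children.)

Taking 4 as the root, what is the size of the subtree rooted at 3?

12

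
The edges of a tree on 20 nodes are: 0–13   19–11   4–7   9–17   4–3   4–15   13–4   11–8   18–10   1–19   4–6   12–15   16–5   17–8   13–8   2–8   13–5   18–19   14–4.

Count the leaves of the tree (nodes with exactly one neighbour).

The leaves are 0, 1, 2, 3, 6, 7, 9, 10, 12, 14, 16.
That is 11 leaves.

11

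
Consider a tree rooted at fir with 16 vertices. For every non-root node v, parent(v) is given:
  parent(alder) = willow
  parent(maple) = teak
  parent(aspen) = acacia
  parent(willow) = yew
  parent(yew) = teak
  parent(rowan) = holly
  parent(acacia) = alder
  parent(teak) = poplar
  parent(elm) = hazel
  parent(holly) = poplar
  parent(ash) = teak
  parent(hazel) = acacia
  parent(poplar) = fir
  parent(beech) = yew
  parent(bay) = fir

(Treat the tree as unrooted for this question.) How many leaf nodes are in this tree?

7

Exactly 7 nodes have a single neighbour: ash, aspen, bay, beech, elm, maple, rowan.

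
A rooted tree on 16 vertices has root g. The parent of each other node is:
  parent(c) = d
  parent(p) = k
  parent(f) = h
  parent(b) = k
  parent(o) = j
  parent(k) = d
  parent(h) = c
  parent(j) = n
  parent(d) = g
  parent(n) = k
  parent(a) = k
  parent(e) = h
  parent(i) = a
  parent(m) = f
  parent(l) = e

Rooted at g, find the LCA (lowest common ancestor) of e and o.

Path e→root: e h c d g; path o→root: o j n k d g.
First common node: d.

d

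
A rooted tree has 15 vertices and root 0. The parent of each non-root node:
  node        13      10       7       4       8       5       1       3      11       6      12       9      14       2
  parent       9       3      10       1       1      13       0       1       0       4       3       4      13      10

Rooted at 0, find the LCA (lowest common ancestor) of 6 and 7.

1

Ancestors of 6 (toward the root): 6, 4, 1, 0.
Ancestors of 7: 7, 10, 3, 1, 0.
The deepest node appearing in both lists is 1.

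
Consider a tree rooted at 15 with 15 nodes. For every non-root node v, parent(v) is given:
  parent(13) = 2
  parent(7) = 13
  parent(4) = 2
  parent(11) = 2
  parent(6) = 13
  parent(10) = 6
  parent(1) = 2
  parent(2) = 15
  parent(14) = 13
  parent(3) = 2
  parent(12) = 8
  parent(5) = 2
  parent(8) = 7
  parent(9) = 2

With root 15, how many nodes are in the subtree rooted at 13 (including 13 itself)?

7

Descendants of 13 (including itself): 13, 6, 7, 14, 10, 8, 12. That's 7.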